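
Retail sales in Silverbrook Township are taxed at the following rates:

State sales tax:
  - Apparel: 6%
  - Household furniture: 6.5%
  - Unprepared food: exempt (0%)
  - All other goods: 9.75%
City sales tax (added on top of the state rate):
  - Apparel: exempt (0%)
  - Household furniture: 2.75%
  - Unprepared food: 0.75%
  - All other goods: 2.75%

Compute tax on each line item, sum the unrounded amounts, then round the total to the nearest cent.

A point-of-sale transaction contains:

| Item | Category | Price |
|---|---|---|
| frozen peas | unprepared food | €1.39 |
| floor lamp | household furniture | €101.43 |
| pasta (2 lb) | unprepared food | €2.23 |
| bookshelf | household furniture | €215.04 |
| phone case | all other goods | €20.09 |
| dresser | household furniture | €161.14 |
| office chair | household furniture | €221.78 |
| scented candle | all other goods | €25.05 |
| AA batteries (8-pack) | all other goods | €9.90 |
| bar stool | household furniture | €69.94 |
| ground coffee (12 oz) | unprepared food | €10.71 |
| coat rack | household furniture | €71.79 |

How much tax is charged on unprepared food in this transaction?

Frozen peas €1.39: unprepared food → 0% + 0.75% city = 0.75% → €0.010425
Pasta (2 lb) €2.23: unprepared food → 0% + 0.75% city = 0.75% → €0.016725
Ground coffee (12 oz) €10.71: unprepared food → 0% + 0.75% city = 0.75% → €0.080325
Tax on unprepared food: unrounded sum = €0.107475 → €0.11

€0.11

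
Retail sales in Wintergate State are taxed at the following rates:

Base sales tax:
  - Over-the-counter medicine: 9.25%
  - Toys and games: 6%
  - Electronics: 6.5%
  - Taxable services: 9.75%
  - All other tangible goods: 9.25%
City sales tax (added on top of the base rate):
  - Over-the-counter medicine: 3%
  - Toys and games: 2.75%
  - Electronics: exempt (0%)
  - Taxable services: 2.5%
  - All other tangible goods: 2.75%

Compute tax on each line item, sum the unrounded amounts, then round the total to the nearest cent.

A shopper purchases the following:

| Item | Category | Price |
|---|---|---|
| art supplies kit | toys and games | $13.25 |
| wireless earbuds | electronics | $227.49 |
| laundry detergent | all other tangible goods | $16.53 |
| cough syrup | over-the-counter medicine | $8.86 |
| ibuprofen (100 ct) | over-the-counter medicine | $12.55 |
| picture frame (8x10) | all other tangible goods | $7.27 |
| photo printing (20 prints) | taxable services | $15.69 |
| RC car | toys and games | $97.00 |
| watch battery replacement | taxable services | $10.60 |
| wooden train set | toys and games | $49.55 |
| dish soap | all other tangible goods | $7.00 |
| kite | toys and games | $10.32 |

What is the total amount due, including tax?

$515.32

Art supplies kit $13.25: toys and games → 6% + 2.75% city = 8.75% → $1.159375
Wireless earbuds $227.49: electronics → 6.5% + 0% city = 6.5% → $14.78685
Laundry detergent $16.53: all other tangible goods → 9.25% + 2.75% city = 12% → $1.9836
Cough syrup $8.86: over-the-counter medicine → 9.25% + 3% city = 12.25% → $1.08535
Ibuprofen (100 ct) $12.55: over-the-counter medicine → 9.25% + 3% city = 12.25% → $1.537375
Picture frame (8x10) $7.27: all other tangible goods → 9.25% + 2.75% city = 12% → $0.8724
Photo printing (20 prints) $15.69: taxable services → 9.75% + 2.5% city = 12.25% → $1.922025
RC car $97.00: toys and games → 6% + 2.75% city = 8.75% → $8.4875
Watch battery replacement $10.60: taxable services → 9.75% + 2.5% city = 12.25% → $1.2985
Wooden train set $49.55: toys and games → 6% + 2.75% city = 8.75% → $4.335625
Dish soap $7.00: all other tangible goods → 9.25% + 2.75% city = 12% → $0.84
Kite $10.32: toys and games → 6% + 2.75% city = 8.75% → $0.903
Subtotal = $476.11; unrounded tax = $39.2116 → $39.21; total due = $515.32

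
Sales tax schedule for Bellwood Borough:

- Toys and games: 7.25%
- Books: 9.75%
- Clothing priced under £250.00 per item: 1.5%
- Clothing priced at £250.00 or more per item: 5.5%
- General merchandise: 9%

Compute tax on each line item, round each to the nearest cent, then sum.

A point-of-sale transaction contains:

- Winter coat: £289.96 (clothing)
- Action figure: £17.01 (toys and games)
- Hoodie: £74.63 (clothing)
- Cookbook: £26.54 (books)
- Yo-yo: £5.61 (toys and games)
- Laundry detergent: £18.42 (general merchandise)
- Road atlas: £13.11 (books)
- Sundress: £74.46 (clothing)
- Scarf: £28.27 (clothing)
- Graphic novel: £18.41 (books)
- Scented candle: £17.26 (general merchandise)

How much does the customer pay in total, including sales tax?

Winter coat £289.96: clothing, £250.00 or more → 5.5% → £15.95
Action figure £17.01: toys and games → 7.25% → £1.23
Hoodie £74.63: clothing, under £250.00 → 1.5% → £1.12
Cookbook £26.54: books → 9.75% → £2.59
Yo-yo £5.61: toys and games → 7.25% → £0.41
Laundry detergent £18.42: general merchandise → 9% → £1.66
Road atlas £13.11: books → 9.75% → £1.28
Sundress £74.46: clothing, under £250.00 → 1.5% → £1.12
Scarf £28.27: clothing, under £250.00 → 1.5% → £0.42
Graphic novel £18.41: books → 9.75% → £1.79
Scented candle £17.26: general merchandise → 9% → £1.55
Subtotal = £583.68; tax = £29.12; total due = £612.80

£612.80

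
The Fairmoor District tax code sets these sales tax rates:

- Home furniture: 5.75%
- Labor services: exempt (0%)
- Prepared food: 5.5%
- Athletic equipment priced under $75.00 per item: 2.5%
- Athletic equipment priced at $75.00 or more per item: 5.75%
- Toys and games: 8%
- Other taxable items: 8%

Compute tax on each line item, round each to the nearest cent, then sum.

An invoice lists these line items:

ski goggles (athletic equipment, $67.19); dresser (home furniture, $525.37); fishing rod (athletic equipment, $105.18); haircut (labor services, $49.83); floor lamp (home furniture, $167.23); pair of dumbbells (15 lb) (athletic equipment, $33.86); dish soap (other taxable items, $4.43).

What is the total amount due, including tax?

Ski goggles $67.19: athletic equipment, under $75.00 → 2.5% → $1.68
Dresser $525.37: home furniture → 5.75% → $30.21
Fishing rod $105.18: athletic equipment, $75.00 or more → 5.75% → $6.05
Haircut $49.83: labor services → 0% → $0.00
Floor lamp $167.23: home furniture → 5.75% → $9.62
Pair of dumbbells (15 lb) $33.86: athletic equipment, under $75.00 → 2.5% → $0.85
Dish soap $4.43: other taxable items → 8% → $0.35
Subtotal = $953.09; tax = $48.76; total due = $1001.85

$1001.85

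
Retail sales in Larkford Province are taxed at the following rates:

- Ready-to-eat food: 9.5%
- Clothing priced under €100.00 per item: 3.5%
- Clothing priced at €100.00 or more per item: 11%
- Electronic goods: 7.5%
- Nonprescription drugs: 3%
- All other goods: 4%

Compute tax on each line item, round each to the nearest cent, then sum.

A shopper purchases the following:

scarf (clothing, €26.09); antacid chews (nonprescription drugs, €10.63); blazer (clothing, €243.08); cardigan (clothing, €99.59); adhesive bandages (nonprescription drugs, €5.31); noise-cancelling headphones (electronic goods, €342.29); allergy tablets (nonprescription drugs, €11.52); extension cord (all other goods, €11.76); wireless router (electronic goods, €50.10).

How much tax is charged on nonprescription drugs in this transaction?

€0.83

Antacid chews €10.63: nonprescription drugs → 3% → €0.32
Adhesive bandages €5.31: nonprescription drugs → 3% → €0.16
Allergy tablets €11.52: nonprescription drugs → 3% → €0.35
Tax on nonprescription drugs = €0.32 + €0.16 + €0.35 = €0.83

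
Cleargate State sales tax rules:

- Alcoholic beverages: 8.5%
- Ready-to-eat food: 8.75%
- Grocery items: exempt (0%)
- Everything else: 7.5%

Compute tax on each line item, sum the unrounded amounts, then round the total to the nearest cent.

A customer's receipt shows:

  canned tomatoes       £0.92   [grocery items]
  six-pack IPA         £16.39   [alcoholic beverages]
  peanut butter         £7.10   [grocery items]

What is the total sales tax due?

Canned tomatoes £0.92: grocery items → 0% → £0.00
Six-pack IPA £16.39: alcoholic beverages → 8.5% → £1.39315
Peanut butter £7.10: grocery items → 0% → £0.00
Unrounded tax sum = £1.39315 → £1.39

£1.39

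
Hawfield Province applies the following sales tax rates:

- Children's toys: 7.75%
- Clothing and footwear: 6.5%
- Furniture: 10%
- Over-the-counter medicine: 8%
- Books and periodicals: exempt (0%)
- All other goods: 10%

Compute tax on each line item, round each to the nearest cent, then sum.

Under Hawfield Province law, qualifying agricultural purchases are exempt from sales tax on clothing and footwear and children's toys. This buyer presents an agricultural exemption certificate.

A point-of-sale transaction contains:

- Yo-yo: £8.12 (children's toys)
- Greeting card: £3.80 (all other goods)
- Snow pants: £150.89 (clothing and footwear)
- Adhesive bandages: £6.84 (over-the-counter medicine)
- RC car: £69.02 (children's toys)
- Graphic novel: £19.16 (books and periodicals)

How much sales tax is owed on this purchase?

£0.93

Yo-yo £8.12: children's toys, buyer-exempt → 0% → £0.00
Greeting card £3.80: all other goods → 10% → £0.38
Snow pants £150.89: clothing and footwear, buyer-exempt → 0% → £0.00
Adhesive bandages £6.84: over-the-counter medicine → 8% → £0.55
RC car £69.02: children's toys, buyer-exempt → 0% → £0.00
Graphic novel £19.16: books and periodicals → 0% → £0.00
Total tax = £0.38 + £0.55 = £0.93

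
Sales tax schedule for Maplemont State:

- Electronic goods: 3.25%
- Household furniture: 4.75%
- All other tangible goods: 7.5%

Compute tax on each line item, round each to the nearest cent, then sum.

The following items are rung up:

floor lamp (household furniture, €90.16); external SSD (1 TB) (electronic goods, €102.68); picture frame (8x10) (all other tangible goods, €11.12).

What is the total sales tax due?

€8.45

Floor lamp €90.16: household furniture → 4.75% → €4.28
External SSD (1 TB) €102.68: electronic goods → 3.25% → €3.34
Picture frame (8x10) €11.12: all other tangible goods → 7.5% → €0.83
Total tax = €4.28 + €3.34 + €0.83 = €8.45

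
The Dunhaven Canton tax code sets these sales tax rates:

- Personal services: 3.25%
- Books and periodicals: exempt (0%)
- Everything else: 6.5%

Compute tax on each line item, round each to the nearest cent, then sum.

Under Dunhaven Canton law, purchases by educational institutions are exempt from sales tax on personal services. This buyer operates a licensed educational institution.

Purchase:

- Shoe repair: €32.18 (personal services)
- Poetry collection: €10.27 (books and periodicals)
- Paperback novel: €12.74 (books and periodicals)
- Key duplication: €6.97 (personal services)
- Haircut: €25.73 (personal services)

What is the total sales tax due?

Shoe repair €32.18: personal services, buyer-exempt → 0% → €0.00
Poetry collection €10.27: books and periodicals → 0% → €0.00
Paperback novel €12.74: books and periodicals → 0% → €0.00
Key duplication €6.97: personal services, buyer-exempt → 0% → €0.00
Haircut €25.73: personal services, buyer-exempt → 0% → €0.00
Total tax = €0.00

€0.00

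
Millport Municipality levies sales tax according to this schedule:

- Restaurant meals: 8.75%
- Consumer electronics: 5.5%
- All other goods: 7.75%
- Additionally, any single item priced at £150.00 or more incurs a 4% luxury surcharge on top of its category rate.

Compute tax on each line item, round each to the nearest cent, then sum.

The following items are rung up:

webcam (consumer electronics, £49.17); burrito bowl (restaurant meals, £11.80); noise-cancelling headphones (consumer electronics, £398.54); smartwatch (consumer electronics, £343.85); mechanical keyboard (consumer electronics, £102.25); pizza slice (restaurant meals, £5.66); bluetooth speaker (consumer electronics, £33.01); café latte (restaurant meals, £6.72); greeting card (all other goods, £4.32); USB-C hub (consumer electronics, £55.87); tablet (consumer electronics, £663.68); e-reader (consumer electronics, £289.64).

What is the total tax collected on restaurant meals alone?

£2.12

Burrito bowl £11.80: restaurant meals → 8.75% → £1.03
Pizza slice £5.66: restaurant meals → 8.75% → £0.50
Café latte £6.72: restaurant meals → 8.75% → £0.59
Tax on restaurant meals = £1.03 + £0.50 + £0.59 = £2.12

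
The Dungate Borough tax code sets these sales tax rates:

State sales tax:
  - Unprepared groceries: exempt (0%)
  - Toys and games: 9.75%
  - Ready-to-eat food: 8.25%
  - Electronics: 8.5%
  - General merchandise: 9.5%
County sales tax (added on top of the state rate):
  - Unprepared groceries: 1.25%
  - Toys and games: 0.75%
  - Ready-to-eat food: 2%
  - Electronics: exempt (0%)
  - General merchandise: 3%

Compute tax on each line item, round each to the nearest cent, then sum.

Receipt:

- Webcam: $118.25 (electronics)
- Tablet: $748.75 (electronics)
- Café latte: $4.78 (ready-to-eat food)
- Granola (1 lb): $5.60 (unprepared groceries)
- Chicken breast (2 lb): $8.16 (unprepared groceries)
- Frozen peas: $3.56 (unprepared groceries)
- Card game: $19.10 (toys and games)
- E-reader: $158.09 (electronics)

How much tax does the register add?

Webcam $118.25: electronics → 8.5% + 0% county = 8.5% → $10.05
Tablet $748.75: electronics → 8.5% + 0% county = 8.5% → $63.64
Café latte $4.78: ready-to-eat food → 8.25% + 2% county = 10.25% → $0.49
Granola (1 lb) $5.60: unprepared groceries → 0% + 1.25% county = 1.25% → $0.07
Chicken breast (2 lb) $8.16: unprepared groceries → 0% + 1.25% county = 1.25% → $0.10
Frozen peas $3.56: unprepared groceries → 0% + 1.25% county = 1.25% → $0.04
Card game $19.10: toys and games → 9.75% + 0.75% county = 10.5% → $2.01
E-reader $158.09: electronics → 8.5% + 0% county = 8.5% → $13.44
Total tax = $10.05 + $63.64 + $0.49 + $0.07 + $0.10 + $0.04 + $2.01 + $13.44 = $89.84

$89.84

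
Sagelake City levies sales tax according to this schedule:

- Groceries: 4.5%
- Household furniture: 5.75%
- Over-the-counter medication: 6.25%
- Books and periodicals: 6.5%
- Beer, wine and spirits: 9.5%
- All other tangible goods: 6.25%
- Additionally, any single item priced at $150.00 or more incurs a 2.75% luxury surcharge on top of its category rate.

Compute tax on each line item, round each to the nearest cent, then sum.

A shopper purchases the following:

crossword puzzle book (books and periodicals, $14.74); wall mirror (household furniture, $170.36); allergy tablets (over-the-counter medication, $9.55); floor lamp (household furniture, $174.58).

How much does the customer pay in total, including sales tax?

Crossword puzzle book $14.74: books and periodicals → 6.5% → $0.96
Wall mirror $170.36: household furniture → 5.75% + 2.75% surcharge = 8.5% → $14.48
Allergy tablets $9.55: over-the-counter medication → 6.25% → $0.60
Floor lamp $174.58: household furniture → 5.75% + 2.75% surcharge = 8.5% → $14.84
Subtotal = $369.23; tax = $30.88; total due = $400.11

$400.11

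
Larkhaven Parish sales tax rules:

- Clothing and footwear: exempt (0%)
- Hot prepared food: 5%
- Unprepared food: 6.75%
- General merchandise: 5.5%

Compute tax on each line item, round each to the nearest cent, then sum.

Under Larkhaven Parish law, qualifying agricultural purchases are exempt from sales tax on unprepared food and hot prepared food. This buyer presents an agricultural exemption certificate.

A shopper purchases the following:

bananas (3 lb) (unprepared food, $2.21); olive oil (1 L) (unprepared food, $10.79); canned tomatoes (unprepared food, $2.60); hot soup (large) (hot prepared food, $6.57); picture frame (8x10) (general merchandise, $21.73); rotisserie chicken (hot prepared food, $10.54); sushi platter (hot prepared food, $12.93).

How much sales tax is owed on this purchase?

$1.20

Bananas (3 lb) $2.21: unprepared food, buyer-exempt → 0% → $0.00
Olive oil (1 L) $10.79: unprepared food, buyer-exempt → 0% → $0.00
Canned tomatoes $2.60: unprepared food, buyer-exempt → 0% → $0.00
Hot soup (large) $6.57: hot prepared food, buyer-exempt → 0% → $0.00
Picture frame (8x10) $21.73: general merchandise → 5.5% → $1.20
Rotisserie chicken $10.54: hot prepared food, buyer-exempt → 0% → $0.00
Sushi platter $12.93: hot prepared food, buyer-exempt → 0% → $0.00
Total tax = $1.20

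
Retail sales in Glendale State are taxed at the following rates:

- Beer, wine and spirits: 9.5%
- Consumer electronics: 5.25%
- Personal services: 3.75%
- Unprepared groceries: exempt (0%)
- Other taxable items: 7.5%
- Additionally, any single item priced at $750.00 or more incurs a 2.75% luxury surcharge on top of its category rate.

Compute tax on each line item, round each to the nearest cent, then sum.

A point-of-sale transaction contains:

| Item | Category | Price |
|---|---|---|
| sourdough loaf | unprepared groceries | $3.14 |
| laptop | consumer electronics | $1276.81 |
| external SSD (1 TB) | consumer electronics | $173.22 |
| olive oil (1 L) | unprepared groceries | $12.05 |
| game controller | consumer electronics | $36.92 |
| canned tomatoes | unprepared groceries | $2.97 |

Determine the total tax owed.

$113.17

Sourdough loaf $3.14: unprepared groceries → 0% → $0.00
Laptop $1276.81: consumer electronics → 5.25% + 2.75% surcharge = 8% → $102.14
External SSD (1 TB) $173.22: consumer electronics → 5.25% → $9.09
Olive oil (1 L) $12.05: unprepared groceries → 0% → $0.00
Game controller $36.92: consumer electronics → 5.25% → $1.94
Canned tomatoes $2.97: unprepared groceries → 0% → $0.00
Total tax = $102.14 + $9.09 + $1.94 = $113.17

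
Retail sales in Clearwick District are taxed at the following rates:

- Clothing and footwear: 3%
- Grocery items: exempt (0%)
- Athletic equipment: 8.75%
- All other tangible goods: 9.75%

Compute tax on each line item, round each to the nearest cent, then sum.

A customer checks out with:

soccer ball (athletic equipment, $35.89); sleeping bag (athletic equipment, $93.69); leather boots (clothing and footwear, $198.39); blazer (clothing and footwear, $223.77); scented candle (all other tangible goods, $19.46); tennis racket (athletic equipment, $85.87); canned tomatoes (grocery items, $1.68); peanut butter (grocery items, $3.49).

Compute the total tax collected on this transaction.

$33.41

Soccer ball $35.89: athletic equipment → 8.75% → $3.14
Sleeping bag $93.69: athletic equipment → 8.75% → $8.20
Leather boots $198.39: clothing and footwear → 3% → $5.95
Blazer $223.77: clothing and footwear → 3% → $6.71
Scented candle $19.46: all other tangible goods → 9.75% → $1.90
Tennis racket $85.87: athletic equipment → 8.75% → $7.51
Canned tomatoes $1.68: grocery items → 0% → $0.00
Peanut butter $3.49: grocery items → 0% → $0.00
Total tax = $3.14 + $8.20 + $5.95 + $6.71 + $1.90 + $7.51 = $33.41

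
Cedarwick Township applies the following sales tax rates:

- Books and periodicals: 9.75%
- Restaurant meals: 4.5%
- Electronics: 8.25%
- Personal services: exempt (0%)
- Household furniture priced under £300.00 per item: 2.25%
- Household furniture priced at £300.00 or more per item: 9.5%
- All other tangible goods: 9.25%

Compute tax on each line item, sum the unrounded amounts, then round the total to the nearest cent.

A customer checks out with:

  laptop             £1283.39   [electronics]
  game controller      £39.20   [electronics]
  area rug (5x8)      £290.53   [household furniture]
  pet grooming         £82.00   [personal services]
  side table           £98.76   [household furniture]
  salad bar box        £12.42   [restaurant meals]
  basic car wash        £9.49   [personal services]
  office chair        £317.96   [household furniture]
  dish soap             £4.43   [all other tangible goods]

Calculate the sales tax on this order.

£149.05

Laptop £1283.39: electronics → 8.25% → £105.879675
Game controller £39.20: electronics → 8.25% → £3.234
Area rug (5x8) £290.53: household furniture, under £300.00 → 2.25% → £6.536925
Pet grooming £82.00: personal services → 0% → £0.00
Side table £98.76: household furniture, under £300.00 → 2.25% → £2.2221
Salad bar box £12.42: restaurant meals → 4.5% → £0.5589
Basic car wash £9.49: personal services → 0% → £0.00
Office chair £317.96: household furniture, £300.00 or more → 9.5% → £30.2062
Dish soap £4.43: all other tangible goods → 9.25% → £0.409775
Unrounded tax sum = £149.047575 → £149.05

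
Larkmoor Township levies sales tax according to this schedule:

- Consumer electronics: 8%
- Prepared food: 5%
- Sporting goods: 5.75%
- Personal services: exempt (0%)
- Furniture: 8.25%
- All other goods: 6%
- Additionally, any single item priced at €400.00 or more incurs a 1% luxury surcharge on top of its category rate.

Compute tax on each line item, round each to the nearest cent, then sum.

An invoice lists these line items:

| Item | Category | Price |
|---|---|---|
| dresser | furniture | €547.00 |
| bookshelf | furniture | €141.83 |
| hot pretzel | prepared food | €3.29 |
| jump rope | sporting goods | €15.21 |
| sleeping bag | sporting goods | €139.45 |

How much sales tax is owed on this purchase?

Dresser €547.00: furniture → 8.25% + 1% surcharge = 9.25% → €50.60
Bookshelf €141.83: furniture → 8.25% → €11.70
Hot pretzel €3.29: prepared food → 5% → €0.16
Jump rope €15.21: sporting goods → 5.75% → €0.87
Sleeping bag €139.45: sporting goods → 5.75% → €8.02
Total tax = €50.60 + €11.70 + €0.16 + €0.87 + €8.02 = €71.35

€71.35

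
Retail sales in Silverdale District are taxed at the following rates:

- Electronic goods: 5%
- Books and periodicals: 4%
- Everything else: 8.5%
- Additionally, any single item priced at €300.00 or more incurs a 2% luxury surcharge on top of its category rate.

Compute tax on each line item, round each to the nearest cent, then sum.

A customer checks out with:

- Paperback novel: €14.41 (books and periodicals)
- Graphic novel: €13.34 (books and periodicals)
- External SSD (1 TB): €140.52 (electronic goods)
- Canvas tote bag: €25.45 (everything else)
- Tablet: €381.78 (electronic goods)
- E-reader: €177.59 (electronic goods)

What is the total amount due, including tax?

Paperback novel €14.41: books and periodicals → 4% → €0.58
Graphic novel €13.34: books and periodicals → 4% → €0.53
External SSD (1 TB) €140.52: electronic goods → 5% → €7.03
Canvas tote bag €25.45: everything else → 8.5% → €2.16
Tablet €381.78: electronic goods → 5% + 2% surcharge = 7% → €26.72
E-reader €177.59: electronic goods → 5% → €8.88
Subtotal = €753.09; tax = €45.90; total due = €798.99

€798.99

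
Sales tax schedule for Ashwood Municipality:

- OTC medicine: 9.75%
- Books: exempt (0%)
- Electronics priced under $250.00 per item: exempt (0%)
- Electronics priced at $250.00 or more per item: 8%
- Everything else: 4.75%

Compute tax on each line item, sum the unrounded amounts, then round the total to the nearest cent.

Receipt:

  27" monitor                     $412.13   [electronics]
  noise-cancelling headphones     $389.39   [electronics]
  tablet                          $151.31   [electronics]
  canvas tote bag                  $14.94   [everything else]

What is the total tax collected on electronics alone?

$64.12

27" monitor $412.13: electronics, $250.00 or more → 8% → $32.9704
Noise-cancelling headphones $389.39: electronics, $250.00 or more → 8% → $31.1512
Tablet $151.31: electronics, under $250.00 → 0% → $0.00
Tax on electronics: unrounded sum = $64.1216 → $64.12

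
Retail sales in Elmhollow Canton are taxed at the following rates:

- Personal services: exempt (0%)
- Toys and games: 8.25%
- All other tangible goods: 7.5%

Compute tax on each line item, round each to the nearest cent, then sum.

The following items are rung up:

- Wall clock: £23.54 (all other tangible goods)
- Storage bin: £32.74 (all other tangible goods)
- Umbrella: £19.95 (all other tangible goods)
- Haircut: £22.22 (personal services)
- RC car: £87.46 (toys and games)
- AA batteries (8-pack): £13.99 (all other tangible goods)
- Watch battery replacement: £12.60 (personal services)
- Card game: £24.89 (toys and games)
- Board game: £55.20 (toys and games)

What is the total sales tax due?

Wall clock £23.54: all other tangible goods → 7.5% → £1.77
Storage bin £32.74: all other tangible goods → 7.5% → £2.46
Umbrella £19.95: all other tangible goods → 7.5% → £1.50
Haircut £22.22: personal services → 0% → £0.00
RC car £87.46: toys and games → 8.25% → £7.22
AA batteries (8-pack) £13.99: all other tangible goods → 7.5% → £1.05
Watch battery replacement £12.60: personal services → 0% → £0.00
Card game £24.89: toys and games → 8.25% → £2.05
Board game £55.20: toys and games → 8.25% → £4.55
Total tax = £1.77 + £2.46 + £1.50 + £7.22 + £1.05 + £2.05 + £4.55 = £20.60

£20.60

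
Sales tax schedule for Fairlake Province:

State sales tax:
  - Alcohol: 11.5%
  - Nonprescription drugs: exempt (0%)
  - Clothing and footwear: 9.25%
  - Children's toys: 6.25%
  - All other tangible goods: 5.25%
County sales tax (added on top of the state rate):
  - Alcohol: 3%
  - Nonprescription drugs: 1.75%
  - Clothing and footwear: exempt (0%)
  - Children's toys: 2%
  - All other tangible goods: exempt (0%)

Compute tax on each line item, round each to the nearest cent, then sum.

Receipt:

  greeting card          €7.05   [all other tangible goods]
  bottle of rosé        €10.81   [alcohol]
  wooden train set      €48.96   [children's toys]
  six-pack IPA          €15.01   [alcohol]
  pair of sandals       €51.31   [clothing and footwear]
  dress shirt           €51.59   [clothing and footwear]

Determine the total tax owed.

€17.68

Greeting card €7.05: all other tangible goods → 5.25% + 0% county = 5.25% → €0.37
Bottle of rosé €10.81: alcohol → 11.5% + 3% county = 14.5% → €1.57
Wooden train set €48.96: children's toys → 6.25% + 2% county = 8.25% → €4.04
Six-pack IPA €15.01: alcohol → 11.5% + 3% county = 14.5% → €2.18
Pair of sandals €51.31: clothing and footwear → 9.25% + 0% county = 9.25% → €4.75
Dress shirt €51.59: clothing and footwear → 9.25% + 0% county = 9.25% → €4.77
Total tax = €0.37 + €1.57 + €4.04 + €2.18 + €4.75 + €4.77 = €17.68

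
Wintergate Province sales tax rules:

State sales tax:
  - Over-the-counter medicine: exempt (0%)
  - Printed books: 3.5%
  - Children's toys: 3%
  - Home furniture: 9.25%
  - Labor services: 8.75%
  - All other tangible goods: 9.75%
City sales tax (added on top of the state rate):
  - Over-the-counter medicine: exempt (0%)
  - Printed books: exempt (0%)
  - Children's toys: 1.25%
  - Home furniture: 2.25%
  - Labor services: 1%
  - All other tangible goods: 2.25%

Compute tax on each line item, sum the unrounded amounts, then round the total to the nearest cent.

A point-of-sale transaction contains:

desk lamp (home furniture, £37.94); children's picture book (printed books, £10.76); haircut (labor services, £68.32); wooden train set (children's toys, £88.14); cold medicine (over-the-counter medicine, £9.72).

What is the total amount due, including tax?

£230.03

Desk lamp £37.94: home furniture → 9.25% + 2.25% city = 11.5% → £4.3631
Children's picture book £10.76: printed books → 3.5% + 0% city = 3.5% → £0.3766
Haircut £68.32: labor services → 8.75% + 1% city = 9.75% → £6.6612
Wooden train set £88.14: children's toys → 3% + 1.25% city = 4.25% → £3.74595
Cold medicine £9.72: over-the-counter medicine → 0% + 0% city = 0% → £0.00
Subtotal = £214.88; unrounded tax = £15.14685 → £15.15; total due = £230.03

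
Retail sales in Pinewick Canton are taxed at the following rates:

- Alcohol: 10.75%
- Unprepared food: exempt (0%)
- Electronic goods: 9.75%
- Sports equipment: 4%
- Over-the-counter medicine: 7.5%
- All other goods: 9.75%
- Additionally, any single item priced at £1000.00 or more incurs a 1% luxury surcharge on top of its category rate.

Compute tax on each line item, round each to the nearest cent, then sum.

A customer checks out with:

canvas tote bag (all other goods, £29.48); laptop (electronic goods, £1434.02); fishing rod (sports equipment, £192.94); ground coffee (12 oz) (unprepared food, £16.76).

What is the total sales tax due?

Canvas tote bag £29.48: all other goods → 9.75% → £2.87
Laptop £1434.02: electronic goods → 9.75% + 1% surcharge = 10.75% → £154.16
Fishing rod £192.94: sports equipment → 4% → £7.72
Ground coffee (12 oz) £16.76: unprepared food → 0% → £0.00
Total tax = £2.87 + £154.16 + £7.72 = £164.75

£164.75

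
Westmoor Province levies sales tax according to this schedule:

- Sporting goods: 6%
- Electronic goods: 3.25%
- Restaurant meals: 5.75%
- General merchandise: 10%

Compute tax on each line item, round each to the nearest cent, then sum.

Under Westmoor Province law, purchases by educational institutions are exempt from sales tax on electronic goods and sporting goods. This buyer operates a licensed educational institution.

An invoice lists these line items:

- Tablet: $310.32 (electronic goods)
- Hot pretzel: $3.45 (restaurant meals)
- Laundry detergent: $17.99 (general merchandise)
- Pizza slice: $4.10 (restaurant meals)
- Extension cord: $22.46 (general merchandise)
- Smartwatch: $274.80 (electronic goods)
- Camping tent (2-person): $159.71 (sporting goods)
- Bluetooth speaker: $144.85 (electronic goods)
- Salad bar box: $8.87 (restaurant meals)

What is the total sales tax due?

$5.00

Tablet $310.32: electronic goods, buyer-exempt → 0% → $0.00
Hot pretzel $3.45: restaurant meals → 5.75% → $0.20
Laundry detergent $17.99: general merchandise → 10% → $1.80
Pizza slice $4.10: restaurant meals → 5.75% → $0.24
Extension cord $22.46: general merchandise → 10% → $2.25
Smartwatch $274.80: electronic goods, buyer-exempt → 0% → $0.00
Camping tent (2-person) $159.71: sporting goods, buyer-exempt → 0% → $0.00
Bluetooth speaker $144.85: electronic goods, buyer-exempt → 0% → $0.00
Salad bar box $8.87: restaurant meals → 5.75% → $0.51
Total tax = $0.20 + $1.80 + $0.24 + $2.25 + $0.51 = $5.00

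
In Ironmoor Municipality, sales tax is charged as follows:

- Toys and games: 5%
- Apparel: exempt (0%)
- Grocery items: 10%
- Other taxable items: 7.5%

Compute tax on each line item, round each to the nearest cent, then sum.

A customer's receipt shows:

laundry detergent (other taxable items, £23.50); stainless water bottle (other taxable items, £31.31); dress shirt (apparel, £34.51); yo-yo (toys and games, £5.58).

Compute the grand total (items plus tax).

£99.29

Laundry detergent £23.50: other taxable items → 7.5% → £1.76
Stainless water bottle £31.31: other taxable items → 7.5% → £2.35
Dress shirt £34.51: apparel → 0% → £0.00
Yo-yo £5.58: toys and games → 5% → £0.28
Subtotal = £94.90; tax = £4.39; total due = £99.29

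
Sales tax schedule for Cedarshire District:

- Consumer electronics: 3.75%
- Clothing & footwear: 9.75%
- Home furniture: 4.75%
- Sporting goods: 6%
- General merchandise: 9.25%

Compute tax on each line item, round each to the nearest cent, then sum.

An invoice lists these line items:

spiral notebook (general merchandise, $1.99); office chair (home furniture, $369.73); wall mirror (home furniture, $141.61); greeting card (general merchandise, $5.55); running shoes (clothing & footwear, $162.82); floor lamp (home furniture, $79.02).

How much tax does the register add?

$44.60

Spiral notebook $1.99: general merchandise → 9.25% → $0.18
Office chair $369.73: home furniture → 4.75% → $17.56
Wall mirror $141.61: home furniture → 4.75% → $6.73
Greeting card $5.55: general merchandise → 9.25% → $0.51
Running shoes $162.82: clothing & footwear → 9.75% → $15.87
Floor lamp $79.02: home furniture → 4.75% → $3.75
Total tax = $0.18 + $17.56 + $6.73 + $0.51 + $15.87 + $3.75 = $44.60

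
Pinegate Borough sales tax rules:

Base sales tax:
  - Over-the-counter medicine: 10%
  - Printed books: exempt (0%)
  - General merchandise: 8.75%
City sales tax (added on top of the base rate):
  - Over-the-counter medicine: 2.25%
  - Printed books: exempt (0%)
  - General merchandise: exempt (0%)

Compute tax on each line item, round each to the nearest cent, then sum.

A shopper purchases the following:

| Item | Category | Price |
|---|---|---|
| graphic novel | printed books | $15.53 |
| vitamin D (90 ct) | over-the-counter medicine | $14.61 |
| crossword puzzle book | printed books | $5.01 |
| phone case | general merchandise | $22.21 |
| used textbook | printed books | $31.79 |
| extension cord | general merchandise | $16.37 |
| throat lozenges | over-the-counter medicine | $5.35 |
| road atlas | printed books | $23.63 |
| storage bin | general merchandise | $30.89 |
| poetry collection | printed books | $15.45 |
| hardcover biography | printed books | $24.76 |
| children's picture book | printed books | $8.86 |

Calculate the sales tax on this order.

$8.52

Graphic novel $15.53: printed books → 0% + 0% city = 0% → $0.00
Vitamin D (90 ct) $14.61: over-the-counter medicine → 10% + 2.25% city = 12.25% → $1.79
Crossword puzzle book $5.01: printed books → 0% + 0% city = 0% → $0.00
Phone case $22.21: general merchandise → 8.75% + 0% city = 8.75% → $1.94
Used textbook $31.79: printed books → 0% + 0% city = 0% → $0.00
Extension cord $16.37: general merchandise → 8.75% + 0% city = 8.75% → $1.43
Throat lozenges $5.35: over-the-counter medicine → 10% + 2.25% city = 12.25% → $0.66
Road atlas $23.63: printed books → 0% + 0% city = 0% → $0.00
Storage bin $30.89: general merchandise → 8.75% + 0% city = 8.75% → $2.70
Poetry collection $15.45: printed books → 0% + 0% city = 0% → $0.00
Hardcover biography $24.76: printed books → 0% + 0% city = 0% → $0.00
Children's picture book $8.86: printed books → 0% + 0% city = 0% → $0.00
Total tax = $1.79 + $1.94 + $1.43 + $0.66 + $2.70 = $8.52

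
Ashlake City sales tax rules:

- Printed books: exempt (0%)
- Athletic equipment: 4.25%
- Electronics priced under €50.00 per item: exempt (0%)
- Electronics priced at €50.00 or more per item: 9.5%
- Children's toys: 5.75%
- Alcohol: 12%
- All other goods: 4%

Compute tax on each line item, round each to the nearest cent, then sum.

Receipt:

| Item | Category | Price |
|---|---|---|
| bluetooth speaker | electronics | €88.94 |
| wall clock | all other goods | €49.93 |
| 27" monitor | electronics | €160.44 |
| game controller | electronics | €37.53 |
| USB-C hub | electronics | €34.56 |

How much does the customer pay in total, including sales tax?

€397.09

Bluetooth speaker €88.94: electronics, €50.00 or more → 9.5% → €8.45
Wall clock €49.93: all other goods → 4% → €2.00
27" monitor €160.44: electronics, €50.00 or more → 9.5% → €15.24
Game controller €37.53: electronics, under €50.00 → 0% → €0.00
USB-C hub €34.56: electronics, under €50.00 → 0% → €0.00
Subtotal = €371.40; tax = €25.69; total due = €397.09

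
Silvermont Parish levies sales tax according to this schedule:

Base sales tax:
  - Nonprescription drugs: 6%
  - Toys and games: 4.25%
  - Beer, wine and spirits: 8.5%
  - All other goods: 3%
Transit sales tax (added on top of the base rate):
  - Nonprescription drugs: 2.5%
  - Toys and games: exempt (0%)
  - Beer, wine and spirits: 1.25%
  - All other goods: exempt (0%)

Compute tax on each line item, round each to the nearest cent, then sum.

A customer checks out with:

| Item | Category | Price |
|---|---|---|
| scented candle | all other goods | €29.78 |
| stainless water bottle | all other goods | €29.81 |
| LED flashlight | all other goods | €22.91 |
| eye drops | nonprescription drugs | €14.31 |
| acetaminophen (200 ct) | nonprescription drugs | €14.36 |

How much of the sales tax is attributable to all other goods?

€2.47

Scented candle €29.78: all other goods → 3% + 0% transit = 3% → €0.89
Stainless water bottle €29.81: all other goods → 3% + 0% transit = 3% → €0.89
LED flashlight €22.91: all other goods → 3% + 0% transit = 3% → €0.69
Tax on all other goods = €0.89 + €0.89 + €0.69 = €2.47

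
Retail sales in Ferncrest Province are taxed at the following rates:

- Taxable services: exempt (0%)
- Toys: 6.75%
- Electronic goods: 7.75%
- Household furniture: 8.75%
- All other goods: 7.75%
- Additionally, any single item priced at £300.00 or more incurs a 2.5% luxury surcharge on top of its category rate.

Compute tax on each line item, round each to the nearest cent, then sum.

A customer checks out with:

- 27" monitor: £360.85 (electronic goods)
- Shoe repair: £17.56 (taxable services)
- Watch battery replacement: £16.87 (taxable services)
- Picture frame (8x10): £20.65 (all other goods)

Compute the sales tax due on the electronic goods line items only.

27" monitor £360.85: electronic goods → 7.75% + 2.5% surcharge = 10.25% → £36.99
Tax on electronic goods = £36.99

£36.99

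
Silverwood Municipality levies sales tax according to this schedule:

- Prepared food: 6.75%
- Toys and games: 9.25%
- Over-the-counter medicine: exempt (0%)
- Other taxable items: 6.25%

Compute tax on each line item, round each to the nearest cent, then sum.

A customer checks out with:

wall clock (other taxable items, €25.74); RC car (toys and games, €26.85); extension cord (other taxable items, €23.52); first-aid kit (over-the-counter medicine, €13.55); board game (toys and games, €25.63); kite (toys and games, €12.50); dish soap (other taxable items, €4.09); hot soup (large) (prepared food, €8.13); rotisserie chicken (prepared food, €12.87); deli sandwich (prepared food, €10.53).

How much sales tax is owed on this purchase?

€11.48

Wall clock €25.74: other taxable items → 6.25% → €1.61
RC car €26.85: toys and games → 9.25% → €2.48
Extension cord €23.52: other taxable items → 6.25% → €1.47
First-aid kit €13.55: over-the-counter medicine → 0% → €0.00
Board game €25.63: toys and games → 9.25% → €2.37
Kite €12.50: toys and games → 9.25% → €1.16
Dish soap €4.09: other taxable items → 6.25% → €0.26
Hot soup (large) €8.13: prepared food → 6.75% → €0.55
Rotisserie chicken €12.87: prepared food → 6.75% → €0.87
Deli sandwich €10.53: prepared food → 6.75% → €0.71
Total tax = €1.61 + €2.48 + €1.47 + €2.37 + €1.16 + €0.26 + €0.55 + €0.87 + €0.71 = €11.48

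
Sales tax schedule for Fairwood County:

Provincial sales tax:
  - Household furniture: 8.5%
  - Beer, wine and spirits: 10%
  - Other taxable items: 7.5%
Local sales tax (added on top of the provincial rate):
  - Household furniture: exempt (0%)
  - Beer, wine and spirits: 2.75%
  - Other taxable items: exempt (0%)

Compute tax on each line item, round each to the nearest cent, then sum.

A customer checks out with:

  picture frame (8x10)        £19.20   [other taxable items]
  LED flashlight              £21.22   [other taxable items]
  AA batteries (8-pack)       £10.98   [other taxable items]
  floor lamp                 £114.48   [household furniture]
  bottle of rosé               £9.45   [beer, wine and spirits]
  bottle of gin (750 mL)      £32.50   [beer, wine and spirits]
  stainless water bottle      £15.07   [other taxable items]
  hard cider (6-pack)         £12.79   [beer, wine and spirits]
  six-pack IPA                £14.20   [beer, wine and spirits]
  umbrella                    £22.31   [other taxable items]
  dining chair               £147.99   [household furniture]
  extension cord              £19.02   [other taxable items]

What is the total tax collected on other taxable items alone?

£8.08

Picture frame (8x10) £19.20: other taxable items → 7.5% + 0% local = 7.5% → £1.44
LED flashlight £21.22: other taxable items → 7.5% + 0% local = 7.5% → £1.59
AA batteries (8-pack) £10.98: other taxable items → 7.5% + 0% local = 7.5% → £0.82
Stainless water bottle £15.07: other taxable items → 7.5% + 0% local = 7.5% → £1.13
Umbrella £22.31: other taxable items → 7.5% + 0% local = 7.5% → £1.67
Extension cord £19.02: other taxable items → 7.5% + 0% local = 7.5% → £1.43
Tax on other taxable items = £1.44 + £1.59 + £0.82 + £1.13 + £1.67 + £1.43 = £8.08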